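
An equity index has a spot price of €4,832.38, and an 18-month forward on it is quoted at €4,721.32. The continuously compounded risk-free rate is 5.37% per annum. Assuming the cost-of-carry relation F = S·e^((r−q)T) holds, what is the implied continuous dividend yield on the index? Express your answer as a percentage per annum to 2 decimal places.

From F = S·e^((r−q)T): (r − q) = ln(F/S)/T
ln(4721.32/4832.38) = ln(0.977018) = -0.023250
(r − q) = -0.023250 / (18/12) = -0.015500
q = r − ln(F/S)/T = 0.0537 + 0.015500 = 0.069200
q = 6.92%

6.92%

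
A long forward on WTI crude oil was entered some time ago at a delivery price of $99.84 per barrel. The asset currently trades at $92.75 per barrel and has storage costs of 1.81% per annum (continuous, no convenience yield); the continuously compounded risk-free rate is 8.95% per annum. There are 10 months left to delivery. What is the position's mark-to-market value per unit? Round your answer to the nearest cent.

$1.50 per barrel

Current fair forward for the remaining 10 months: F = S·e^((r + u)·T), (r + u) = 0.0895 + 0.0181 = 0.1076
F = 92.75 · e^(0.1076 × 10/12) = 92.75 × 1.093810 = 101.4509
Value of long forward = (F − K)·e^(−rT) = (101.4509 − 99.84) · e^(−0.0895·10/12)
= 1.6109 × 0.928130 = 1.50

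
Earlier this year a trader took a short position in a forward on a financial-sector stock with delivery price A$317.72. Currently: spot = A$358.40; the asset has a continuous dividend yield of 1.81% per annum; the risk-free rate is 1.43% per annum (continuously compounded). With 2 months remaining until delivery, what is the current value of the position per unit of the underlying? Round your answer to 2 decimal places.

Current fair forward for the remaining 2 months: F = S·e^((r − q)·T), (r − q) = 0.0143 − 0.0181 = -0.0038
F = 358.40 · e^(-0.0038 × 2/12) = 358.40 × 0.999367 = 358.1731
Value of long forward = (F − K)·e^(−rT) = (358.1731 − 317.72) · e^(−0.0143·2/12)
= 40.4531 × 0.997620 = 40.36
Short position value = −(long value) = -A$40.36

-A$40.36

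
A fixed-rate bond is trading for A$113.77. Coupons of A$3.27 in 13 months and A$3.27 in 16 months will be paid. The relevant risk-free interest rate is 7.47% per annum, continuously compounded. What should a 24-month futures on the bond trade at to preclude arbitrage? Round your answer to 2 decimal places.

A$125.16

PV(coupons) I = 3.27·e^(−0.0747·13/12) + 3.27·e^(−0.0747·16/12)
I = 3.0158 + 2.9600 = 5.9758
F = (S − I)·e^(rT) = (113.77 − 5.9758) · e^(0.0747·24/12)
= 107.7942 · e^0.149400 = 107.7942 × 1.161137 = A$125.16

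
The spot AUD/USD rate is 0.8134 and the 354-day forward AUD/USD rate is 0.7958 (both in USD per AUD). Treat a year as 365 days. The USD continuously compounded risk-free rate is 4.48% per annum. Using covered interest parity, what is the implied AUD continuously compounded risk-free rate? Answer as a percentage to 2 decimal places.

F = S·e^((r_USD − r_AUD)T) ⇒ r_AUD = r_USD − ln(F/S)/T
ln(0.7958/0.8134) = -0.021875; /(354/365) = -0.022555
r_AUD = 0.0448 + 0.022555 = 0.067355
r_AUD = 6.74%

6.74%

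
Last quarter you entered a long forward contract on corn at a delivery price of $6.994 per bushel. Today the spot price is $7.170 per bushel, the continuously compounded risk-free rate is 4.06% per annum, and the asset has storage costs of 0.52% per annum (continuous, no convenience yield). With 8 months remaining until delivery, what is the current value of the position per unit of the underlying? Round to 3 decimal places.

Current fair forward for the remaining 8 months: F = S·e^((r + u)·T), (r + u) = 0.0406 + 0.0052 = 0.0458
F = 7.170 · e^(0.0458 × 8/12) = 7.170 × 1.031004 = 7.3923
Value of long forward = (F − K)·e^(−rT) = (7.3923 − 6.994) · e^(−0.0406·8/12)
= 0.3983 × 0.973296 = 0.388

$0.388 per bushel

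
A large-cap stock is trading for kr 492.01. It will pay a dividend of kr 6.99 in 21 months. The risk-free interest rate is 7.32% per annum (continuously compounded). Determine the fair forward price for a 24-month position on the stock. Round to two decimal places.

PV(dividends) I = 6.99·e^(−0.0732·21/12)
I = 6.1496
F = (S − I)·e^(rT) = (492.01 − 6.1496) · e^(0.0732·24/12)
= 485.8604 · e^0.146400 = 485.8604 × 1.157659 = kr 562.46

kr 562.46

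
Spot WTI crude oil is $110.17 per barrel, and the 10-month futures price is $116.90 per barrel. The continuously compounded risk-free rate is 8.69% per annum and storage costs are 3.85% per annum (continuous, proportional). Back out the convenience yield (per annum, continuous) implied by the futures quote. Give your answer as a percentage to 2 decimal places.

5.42%

F = S·e^((r+u−y)T) ⇒ (r+u−y) = ln(F/S)/T
ln(116.90/110.17) = 0.059294; /T ⇒ 0.071153
y = r + u − ln(F/S)/T = 0.0869 + 0.0385 − 0.071153 = 0.054247
y = 5.42%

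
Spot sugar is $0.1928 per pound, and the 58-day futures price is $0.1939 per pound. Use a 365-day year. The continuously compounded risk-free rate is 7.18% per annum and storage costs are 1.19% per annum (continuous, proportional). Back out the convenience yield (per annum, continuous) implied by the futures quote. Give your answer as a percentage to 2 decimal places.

4.79%

F = S·e^((r+u−y)T) ⇒ (r+u−y) = ln(F/S)/T
ln(0.1939/0.1928) = 0.005689; /T ⇒ 0.035801
y = r + u − ln(F/S)/T = 0.0718 + 0.0119 − 0.035801 = 0.047899
y = 4.79%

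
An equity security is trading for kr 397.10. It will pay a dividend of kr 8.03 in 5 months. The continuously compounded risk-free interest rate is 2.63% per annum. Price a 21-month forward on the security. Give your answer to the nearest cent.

PV(dividends) I = 8.03·e^(−0.0263·5/12)
I = 7.9425
F = (S − I)·e^(rT) = (397.10 − 7.9425) · e^(0.0263·21/12)
= 389.1575 · e^0.046025 = 389.1575 × 1.047101 = kr 407.49

kr 407.49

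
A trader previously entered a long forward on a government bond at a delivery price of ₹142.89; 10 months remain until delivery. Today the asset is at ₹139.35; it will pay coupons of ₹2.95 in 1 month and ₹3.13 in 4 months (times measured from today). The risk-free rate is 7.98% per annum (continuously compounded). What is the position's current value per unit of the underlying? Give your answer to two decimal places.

-₹0.33

PV(remaining coupons) I = 2.95·e^(−0.0798·1/12) + 3.13·e^(−0.0798·4/12) = 5.9783
Current forward F = (S − I)·e^(rT) = (139.35 − 5.9783)·e^(0.0798·10/12) = 133.3717 × 1.068761 = 142.5425
Value (long) = (F − K)·e^(−rT) = (142.5425 − 142.89) × 0.935663 = -0.3251
Value = -₹0.33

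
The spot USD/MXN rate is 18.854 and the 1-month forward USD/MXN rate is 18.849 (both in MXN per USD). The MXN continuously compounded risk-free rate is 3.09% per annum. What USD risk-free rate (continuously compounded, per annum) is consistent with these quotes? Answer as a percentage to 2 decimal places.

F = S·e^((r_MXN − r_USD)T) ⇒ r_USD = r_MXN − ln(F/S)/T
ln(18.849/18.854) = -0.000265; /(1/12) = -0.003180
r_USD = 0.0309 + 0.003180 = 0.034080
r_USD = 3.41%

3.41%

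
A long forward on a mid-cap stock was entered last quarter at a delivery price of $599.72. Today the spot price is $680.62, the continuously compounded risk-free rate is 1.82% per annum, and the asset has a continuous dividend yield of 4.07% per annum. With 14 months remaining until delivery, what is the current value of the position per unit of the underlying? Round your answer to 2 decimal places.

Current fair forward for the remaining 14 months: F = S·e^((r − q)·T), (r − q) = 0.0182 − 0.0407 = -0.0225
F = 680.62 · e^(-0.0225 × 14/12) = 680.62 × 0.974092 = 662.9865
Value of long forward = (F − K)·e^(−rT) = (662.9865 − 599.72) · e^(−0.0182·14/12)
= 63.2665 × 0.978991 = 61.94

$61.94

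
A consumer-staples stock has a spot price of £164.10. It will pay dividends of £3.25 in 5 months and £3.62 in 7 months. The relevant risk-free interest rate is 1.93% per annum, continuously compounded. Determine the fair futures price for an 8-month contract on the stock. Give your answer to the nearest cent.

£159.33

PV(dividends) I = 3.25·e^(−0.0193·5/12) + 3.62·e^(−0.0193·7/12)
I = 3.2240 + 3.5795 = 6.8035
F = (S − I)·e^(rT) = (164.10 − 6.8035) · e^(0.0193·8/12)
= 157.2965 · e^0.012867 = 157.2965 × 1.012950 = £159.33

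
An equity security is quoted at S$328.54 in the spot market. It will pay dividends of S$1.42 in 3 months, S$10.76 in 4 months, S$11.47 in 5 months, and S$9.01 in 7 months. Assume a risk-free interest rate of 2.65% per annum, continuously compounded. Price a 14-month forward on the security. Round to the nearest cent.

S$305.55

PV(dividends) I = 1.42·e^(−0.0265·3/12) + 10.76·e^(−0.0265·4/12) + 11.47·e^(−0.0265·5/12) + 9.01·e^(−0.0265·7/12)
I = 1.4106 + 10.6654 + 11.3440 + 8.8718 = 32.2918
F = (S − I)·e^(rT) = (328.54 − 32.2918) · e^(0.0265·14/12)
= 296.2482 · e^0.030917 = 296.2482 × 1.031400 = S$305.55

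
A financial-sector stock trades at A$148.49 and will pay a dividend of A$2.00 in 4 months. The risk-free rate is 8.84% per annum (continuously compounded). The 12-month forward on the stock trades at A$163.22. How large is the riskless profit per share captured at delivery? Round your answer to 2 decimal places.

PV(dividends) I = 2.00·e^(−0.0884·4/12) = 1.9419
Fair forward F* = (S − I)·e^(rT) = (148.49 − 1.9419)·e^0.088400 = 146.5481 × 1.092425 = 160.0928
Market A$163.22 > fair 160.0928: forward overpriced → cash-and-carry (borrow at r, buy the stock and collect the dividends, short the forward).
Profit at T = |F_mkt − F*| = |163.22 − 160.0928| = A$3.13 per share

A$3.13 per share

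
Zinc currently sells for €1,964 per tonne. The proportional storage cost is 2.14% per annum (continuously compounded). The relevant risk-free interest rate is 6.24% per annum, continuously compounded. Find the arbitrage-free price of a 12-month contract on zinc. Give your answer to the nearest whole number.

Net carry = r + u − y = 0.0624 + 0.0214 − 0.0000 = 0.0838
F = S·e^((r+u−y)T) = 1964 · e^(0.0838 × 12/12) = 1964 · e^0.083800
= 1964 × 1.087411 = €2,136 per tonne

€2,136 per tonne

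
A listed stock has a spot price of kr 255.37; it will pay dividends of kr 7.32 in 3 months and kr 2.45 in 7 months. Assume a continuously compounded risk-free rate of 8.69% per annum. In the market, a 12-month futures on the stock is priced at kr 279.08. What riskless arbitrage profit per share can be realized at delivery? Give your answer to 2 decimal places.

kr 10.88 per share

PV(dividends) I = 7.32·e^(−0.0869·3/12) + 2.45·e^(−0.0869·7/12) = 9.4916
Fair futures F* = (S − I)·e^(rT) = (255.37 − 9.4916)·e^0.086900 = 245.8784 × 1.090788 = 268.2012
Market kr 279.08 > fair 268.2012: forward overpriced → cash-and-carry (borrow at r, buy the stock and collect the dividends, short the forward).
Profit at T = |F_mkt − F*| = |279.08 − 268.2012| = kr 10.88 per share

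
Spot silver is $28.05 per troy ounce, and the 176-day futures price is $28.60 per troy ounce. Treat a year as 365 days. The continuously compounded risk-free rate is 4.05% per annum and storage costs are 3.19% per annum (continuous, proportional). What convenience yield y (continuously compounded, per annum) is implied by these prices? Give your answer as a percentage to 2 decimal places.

3.21%

F = S·e^((r+u−y)T) ⇒ (r+u−y) = ln(F/S)/T
ln(28.60/28.05) = 0.019418; /T ⇒ 0.040270
y = r + u − ln(F/S)/T = 0.0405 + 0.0319 − 0.040270 = 0.032130
y = 3.21%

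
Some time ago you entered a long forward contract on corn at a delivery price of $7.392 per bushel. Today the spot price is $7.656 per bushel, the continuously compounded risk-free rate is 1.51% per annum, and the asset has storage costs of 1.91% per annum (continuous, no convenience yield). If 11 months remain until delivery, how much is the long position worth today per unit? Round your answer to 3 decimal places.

$0.501 per bushel

Current fair forward for the remaining 11 months: F = S·e^((r + u)·T), (r + u) = 0.0151 + 0.0191 = 0.0342
F = 7.656 · e^(0.0342 × 11/12) = 7.656 × 1.031847 = 7.8998
Value of long forward = (F − K)·e^(−rT) = (7.8998 − 7.392) · e^(−0.0151·11/12)
= 0.5078 × 0.986254 = 0.501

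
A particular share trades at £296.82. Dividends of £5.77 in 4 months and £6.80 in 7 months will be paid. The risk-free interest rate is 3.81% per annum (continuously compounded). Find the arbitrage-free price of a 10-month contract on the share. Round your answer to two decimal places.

PV(dividends) I = 5.77·e^(−0.0381·4/12) + 6.80·e^(−0.0381·7/12)
I = 5.6972 + 6.6505 = 12.3477
F = (S − I)·e^(rT) = (296.82 − 12.3477) · e^(0.0381·10/12)
= 284.4723 · e^0.031750 = 284.4723 × 1.032259 = £293.65

£293.65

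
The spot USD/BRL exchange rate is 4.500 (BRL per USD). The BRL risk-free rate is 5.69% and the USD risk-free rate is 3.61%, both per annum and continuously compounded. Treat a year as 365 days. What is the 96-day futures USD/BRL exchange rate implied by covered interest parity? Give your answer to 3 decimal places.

F = S·e^((r_BRL − r_USD)T) = 4.500 · e^((0.0569 − 0.0361) × 96/365)
= 4.500 · e^0.005471 = 4.500 × 1.005486
F = 4.525 BRL per USD

4.525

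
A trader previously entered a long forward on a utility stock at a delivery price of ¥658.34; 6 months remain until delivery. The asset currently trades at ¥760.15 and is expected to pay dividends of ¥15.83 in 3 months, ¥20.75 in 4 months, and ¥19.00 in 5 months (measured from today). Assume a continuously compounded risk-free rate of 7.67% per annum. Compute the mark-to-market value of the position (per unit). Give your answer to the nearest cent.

PV(remaining dividends) I = 15.83·e^(−0.0767·3/12) + 20.75·e^(−0.0767·4/12) + 19.00·e^(−0.0767·5/12) = 54.1580
Current forward F = (S − I)·e^(rT) = (760.15 − 54.1580)·e^(0.0767·6/12) = 705.9920 × 1.039095 = 733.5928
Value (long) = (F − K)·e^(−rT) = (733.5928 − 658.34) × 0.962376 = 72.4215
Value = ¥72.42

¥72.42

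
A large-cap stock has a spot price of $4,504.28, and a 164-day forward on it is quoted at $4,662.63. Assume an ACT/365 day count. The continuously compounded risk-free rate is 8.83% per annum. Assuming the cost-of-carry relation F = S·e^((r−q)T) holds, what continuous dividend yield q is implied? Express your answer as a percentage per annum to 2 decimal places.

1.14%

From F = S·e^((r−q)T): (r − q) = ln(F/S)/T
ln(4662.63/4504.28) = ln(1.035155) = 0.034551
(r − q) = 0.034551 / (164/365) = 0.076897
q = r − ln(F/S)/T = 0.0883 − 0.076897 = 0.011403
q = 1.14%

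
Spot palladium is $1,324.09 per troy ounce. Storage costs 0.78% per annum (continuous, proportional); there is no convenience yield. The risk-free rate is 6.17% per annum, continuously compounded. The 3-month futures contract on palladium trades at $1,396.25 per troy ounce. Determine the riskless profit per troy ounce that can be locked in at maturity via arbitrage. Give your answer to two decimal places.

Fair futures: F* = S·e^(carry·T), with carry = (r + u) = 0.0617 + 0.0078 = 0.0695
F* = 1324.09 · e^(0.0695 × 3/12) = 1324.09 · e^0.01737500 = 1324.09 × 1.01752682 = $1347.2971
Market $1396.25 > fair $1347.2971: forward overpriced → cash-and-carry (buy spot, short the forward).
At maturity, profit = |F_mkt − F*| = |1396.25 − 1347.2971| = $48.95 per troy ounce

$48.95 per troy ounce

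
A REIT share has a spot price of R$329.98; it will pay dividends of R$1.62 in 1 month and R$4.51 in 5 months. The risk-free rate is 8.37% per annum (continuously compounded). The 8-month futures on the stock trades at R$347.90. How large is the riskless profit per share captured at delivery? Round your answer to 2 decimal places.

PV(dividends) I = 1.62·e^(−0.0837·1/12) + 4.51·e^(−0.0837·5/12) = 5.9642
Fair futures F* = (S − I)·e^(rT) = (329.98 − 5.9642)·e^0.055800 = 324.0158 × 1.057386 = 342.6098
Market R$347.90 > fair 342.6098: forward overpriced → cash-and-carry (borrow at r, buy the stock and collect the dividends, short the forward).
Profit at T = |F_mkt − F*| = |347.90 − 342.6098| = R$5.29 per share

R$5.29 per share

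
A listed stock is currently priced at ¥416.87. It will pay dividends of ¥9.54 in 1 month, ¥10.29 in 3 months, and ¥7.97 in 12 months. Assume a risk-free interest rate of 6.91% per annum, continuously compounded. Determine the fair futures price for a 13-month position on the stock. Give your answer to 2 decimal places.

PV(dividends) I = 9.54·e^(−0.0691·1/12) + 10.29·e^(−0.0691·3/12) + 7.97·e^(−0.0691·12/12)
I = 9.4852 + 10.1138 + 7.4379 = 27.0369
F = (S − I)·e^(rT) = (416.87 − 27.0369) · e^(0.0691·13/12)
= 389.8331 · e^0.074858 = 389.8331 × 1.077731 = ¥420.14

¥420.14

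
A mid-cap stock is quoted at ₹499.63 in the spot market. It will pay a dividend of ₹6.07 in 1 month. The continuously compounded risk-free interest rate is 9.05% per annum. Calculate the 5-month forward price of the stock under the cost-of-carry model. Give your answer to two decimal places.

PV(dividends) I = 6.07·e^(−0.0905·1/12)
I = 6.0244
F = (S − I)·e^(rT) = (499.63 − 6.0244) · e^(0.0905·5/12)
= 493.6056 · e^0.037708 = 493.6056 × 1.038428 = ₹512.57

₹512.57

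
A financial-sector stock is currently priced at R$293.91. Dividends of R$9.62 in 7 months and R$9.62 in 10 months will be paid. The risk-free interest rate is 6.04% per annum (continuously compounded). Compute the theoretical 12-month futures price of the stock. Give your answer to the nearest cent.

PV(dividends) I = 9.62·e^(−0.0604·7/12) + 9.62·e^(−0.0604·10/12)
I = 9.2870 + 9.1478 = 18.4348
F = (S − I)·e^(rT) = (293.91 − 18.4348) · e^(0.0604·12/12)
= 275.4752 · e^0.060400 = 275.4752 × 1.062261 = R$292.63

R$292.63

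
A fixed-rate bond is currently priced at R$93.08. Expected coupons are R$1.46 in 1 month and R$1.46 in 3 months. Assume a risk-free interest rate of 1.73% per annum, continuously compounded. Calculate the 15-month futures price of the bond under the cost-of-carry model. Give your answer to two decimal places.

R$92.14

PV(coupons) I = 1.46·e^(−0.0173·1/12) + 1.46·e^(−0.0173·3/12)
I = 1.4579 + 1.4537 = 2.9116
F = (S − I)·e^(rT) = (93.08 − 2.9116) · e^(0.0173·15/12)
= 90.1684 · e^0.021625 = 90.1684 × 1.021861 = R$92.14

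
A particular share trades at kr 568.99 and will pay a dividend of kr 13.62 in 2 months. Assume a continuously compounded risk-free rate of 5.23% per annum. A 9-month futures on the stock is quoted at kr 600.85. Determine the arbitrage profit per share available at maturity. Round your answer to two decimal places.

PV(dividends) I = 13.62·e^(−0.0523·2/12) = 13.5018
Fair futures F* = (S − I)·e^(rT) = (568.99 − 13.5018)·e^0.039225 = 555.4882 × 1.040004 = 577.7099
Market kr 600.85 > fair 577.7099: forward overpriced → cash-and-carry (borrow at r, buy the stock and collect the dividends, short the forward).
Profit at T = |F_mkt − F*| = |600.85 − 577.7099| = kr 23.14 per share

kr 23.14 per share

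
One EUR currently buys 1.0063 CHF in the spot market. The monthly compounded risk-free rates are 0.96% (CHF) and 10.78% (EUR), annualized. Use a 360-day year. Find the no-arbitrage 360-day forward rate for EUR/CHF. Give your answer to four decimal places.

By covered interest parity, F = S · (1+r_CHF/12)^(12T) / (1+r_EUR/12)^(12T)
= 1.0063 × 1.009642 / 1.113289 = 1.0063 × 0.906900
F = 0.9126 CHF per EUR

0.9126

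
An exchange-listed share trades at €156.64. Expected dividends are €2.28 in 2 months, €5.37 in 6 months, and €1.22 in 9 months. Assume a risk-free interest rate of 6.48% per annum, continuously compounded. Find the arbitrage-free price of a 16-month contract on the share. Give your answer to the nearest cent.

PV(dividends) I = 2.28·e^(−0.0648·2/12) + 5.37·e^(−0.0648·6/12) + 1.22·e^(−0.0648·9/12)
I = 2.2555 + 5.1988 + 1.1621 = 8.6164
F = (S − I)·e^(rT) = (156.64 − 8.6164) · e^(0.0648·16/12)
= 148.0236 · e^0.086400 = 148.0236 × 1.090242 = €161.38

€161.38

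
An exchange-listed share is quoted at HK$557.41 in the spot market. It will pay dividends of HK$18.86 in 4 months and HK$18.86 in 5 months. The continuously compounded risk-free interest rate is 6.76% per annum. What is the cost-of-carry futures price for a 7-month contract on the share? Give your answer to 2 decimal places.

PV(dividends) I = 18.86·e^(−0.0676·4/12) + 18.86·e^(−0.0676·5/12)
I = 18.4398 + 18.3362 = 36.7760
F = (S − I)·e^(rT) = (557.41 − 36.7760) · e^(0.0676·7/12)
= 520.6340 · e^0.039433 = 520.6340 × 1.040221 = HK$541.57

HK$541.57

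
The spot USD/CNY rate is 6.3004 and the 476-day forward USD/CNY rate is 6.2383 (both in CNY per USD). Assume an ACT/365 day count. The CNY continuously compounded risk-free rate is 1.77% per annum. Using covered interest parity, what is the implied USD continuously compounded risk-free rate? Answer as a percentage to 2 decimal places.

F = S·e^((r_CNY − r_USD)T) ⇒ r_USD = r_CNY − ln(F/S)/T
ln(6.2383/6.3004) = -0.009905; /(476/365) = -0.007595
r_USD = 0.0177 + 0.007595 = 0.025295
r_USD = 2.53%

2.53%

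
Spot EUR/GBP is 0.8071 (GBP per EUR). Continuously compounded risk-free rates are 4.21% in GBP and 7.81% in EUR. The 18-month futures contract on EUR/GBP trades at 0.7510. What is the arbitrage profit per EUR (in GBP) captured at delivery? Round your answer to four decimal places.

0.0137 per EUR (in GBP)

Fair futures: F* = S·e^(carry·T), with carry = (r_GBP − r_EUR) = 0.0421 − 0.0781 = -0.0360
F* = 0.8071 · e^(-0.0360 × 18/12) = 0.8071 · e^-0.054000 = 0.8071 × 0.947432 = 0.7647
Market 0.7510 < fair 0.7647: forward underpriced → reverse cash-and-carry (short spot, go long the forward).
At maturity, profit = |F_mkt − F*| = |0.7510 − 0.7647| = 0.0137 per EUR (in GBP)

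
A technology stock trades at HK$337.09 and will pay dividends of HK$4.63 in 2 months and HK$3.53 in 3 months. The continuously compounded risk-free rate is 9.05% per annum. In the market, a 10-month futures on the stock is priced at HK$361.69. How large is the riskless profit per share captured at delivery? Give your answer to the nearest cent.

PV(dividends) I = 4.63·e^(−0.0905·2/12) + 3.53·e^(−0.0905·3/12) = 8.0117
Fair futures F* = (S − I)·e^(rT) = (337.09 − 8.0117)·e^0.075417 = 329.0783 × 1.078334 = 354.8563
Market HK$361.69 > fair 354.8563: forward overpriced → cash-and-carry (borrow at r, buy the stock and collect the dividends, short the forward).
Profit at T = |F_mkt − F*| = |361.69 − 354.8563| = HK$6.83 per share

HK$6.83 per share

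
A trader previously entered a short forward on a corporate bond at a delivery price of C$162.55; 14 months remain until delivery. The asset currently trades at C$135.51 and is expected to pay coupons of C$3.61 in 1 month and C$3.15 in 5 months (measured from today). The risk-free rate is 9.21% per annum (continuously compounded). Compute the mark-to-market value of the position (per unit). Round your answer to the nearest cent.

PV(remaining coupons) I = 3.61·e^(−0.0921·1/12) + 3.15·e^(−0.0921·5/12) = 6.6138
Current forward F = (S − I)·e^(rT) = (135.51 − 6.6138)·e^(0.0921·14/12) = 128.8962 × 1.113435 = 143.5175
Value (long) = (F − K)·e^(−rT) = (143.5175 − 162.55) × 0.898121 = -17.0935
Short position value = −(long value) = C$17.09

C$17.09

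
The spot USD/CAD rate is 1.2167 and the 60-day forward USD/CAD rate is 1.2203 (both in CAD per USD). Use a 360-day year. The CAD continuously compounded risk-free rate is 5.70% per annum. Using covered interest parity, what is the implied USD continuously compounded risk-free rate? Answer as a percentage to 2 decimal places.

F = S·e^((r_CAD − r_USD)T) ⇒ r_USD = r_CAD − ln(F/S)/T
ln(1.2203/1.2167) = 0.002954; /(60/360) = 0.017724
r_USD = 0.0570 − 0.017724 = 0.039276
r_USD = 3.93%

3.93%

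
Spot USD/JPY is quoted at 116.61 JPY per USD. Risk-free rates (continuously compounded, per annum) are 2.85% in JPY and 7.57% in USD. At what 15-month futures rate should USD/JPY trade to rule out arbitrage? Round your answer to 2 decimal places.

F = S·e^((r_JPY − r_USD)T) = 116.61 · e^((0.0285 − 0.0757) × 15/12)
= 116.61 · e^-0.059000 = 116.61 × 0.942707
F = 109.93 JPY per USD

109.93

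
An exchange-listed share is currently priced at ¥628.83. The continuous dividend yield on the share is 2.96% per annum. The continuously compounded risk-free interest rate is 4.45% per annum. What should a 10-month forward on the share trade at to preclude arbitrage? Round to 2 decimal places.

¥636.69

F = S·e^((r − q)T) = 628.83 · e^((0.0445 − 0.0296) × 10/12)
= 628.83 · e^0.012417 = 628.83 × 1.012494
F = ¥636.69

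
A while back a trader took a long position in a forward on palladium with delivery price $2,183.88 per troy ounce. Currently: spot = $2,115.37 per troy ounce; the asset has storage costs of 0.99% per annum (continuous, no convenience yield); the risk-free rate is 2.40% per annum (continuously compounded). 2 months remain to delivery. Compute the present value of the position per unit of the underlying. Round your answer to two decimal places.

Current fair forward for the remaining 2 months: F = S·e^((r + u)·T), (r + u) = 0.0240 + 0.0099 = 0.0339
F = 2115.37 · e^(0.0339 × 2/12) = 2115.37 × 1.00566599 = 2127.3557
Value of long forward = (F − K)·e^(−rT) = (2127.3557 − 2183.88) · e^(−0.0240·2/12)
= -56.5243 × 0.99600799 = -56.30

-$56.30 per troy ounce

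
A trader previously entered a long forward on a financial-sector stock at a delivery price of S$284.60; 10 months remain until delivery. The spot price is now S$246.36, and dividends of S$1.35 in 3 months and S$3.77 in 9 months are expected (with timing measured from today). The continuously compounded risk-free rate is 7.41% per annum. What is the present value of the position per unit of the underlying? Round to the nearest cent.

-S$26.09

PV(remaining dividends) I = 1.35·e^(−0.0741·3/12) + 3.77·e^(−0.0741·9/12) = 4.8914
Current forward F = (S − I)·e^(rT) = (246.36 − 4.8914)·e^(0.0741·10/12) = 241.4686 × 1.063696 = 256.8492
Value (long) = (F − K)·e^(−rT) = (256.8492 − 284.60) × 0.940118 = -26.0890
Value = -S$26.09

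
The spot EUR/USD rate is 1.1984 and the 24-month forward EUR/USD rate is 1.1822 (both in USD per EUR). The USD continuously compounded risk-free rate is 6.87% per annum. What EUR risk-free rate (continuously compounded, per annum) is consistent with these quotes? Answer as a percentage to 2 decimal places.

7.55%

F = S·e^((r_USD − r_EUR)T) ⇒ r_EUR = r_USD − ln(F/S)/T
ln(1.1822/1.1984) = -0.013610; /(24/12) = -0.006805
r_EUR = 0.0687 + 0.006805 = 0.075505
r_EUR = 7.55%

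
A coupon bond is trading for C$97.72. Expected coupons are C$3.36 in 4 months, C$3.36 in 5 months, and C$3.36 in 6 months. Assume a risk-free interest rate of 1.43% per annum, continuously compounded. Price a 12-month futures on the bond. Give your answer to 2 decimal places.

PV(coupons) I = 3.36·e^(−0.0143·4/12) + 3.36·e^(−0.0143·5/12) + 3.36·e^(−0.0143·6/12)
I = 3.3440 + 3.3400 + 3.3361 = 10.0201
F = (S − I)·e^(rT) = (97.72 − 10.0201) · e^(0.0143·12/12)
= 87.6999 · e^0.014300 = 87.6999 × 1.014403 = C$88.96

C$88.96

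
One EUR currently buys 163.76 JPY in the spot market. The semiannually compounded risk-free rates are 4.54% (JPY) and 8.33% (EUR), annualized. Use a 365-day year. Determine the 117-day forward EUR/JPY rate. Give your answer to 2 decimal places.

161.84

By covered interest parity, F = S · (1+r_JPY/2)^(2T) / (1+r_EUR/2)^(2T)
= 163.76 × 1.014494 / 1.026506 = 163.76 × 0.988298
F = 161.84 JPY per EUR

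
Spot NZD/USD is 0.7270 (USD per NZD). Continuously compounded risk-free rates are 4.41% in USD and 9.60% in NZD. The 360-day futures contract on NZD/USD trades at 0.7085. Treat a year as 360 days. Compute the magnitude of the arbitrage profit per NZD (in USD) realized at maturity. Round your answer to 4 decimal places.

0.0183 per NZD (in USD)

Fair futures: F* = S·e^(carry·T), with carry = (r_USD − r_NZD) = 0.0441 − 0.0960 = -0.0519
F* = 0.7270 · e^(-0.0519 × 360/360) = 0.7270 · e^-0.051900 = 0.7270 × 0.949424 = 0.6902
Market 0.7085 > fair 0.6902: forward overpriced → cash-and-carry (buy spot, short the forward).
At maturity, profit = |F_mkt − F*| = |0.7085 − 0.6902| = 0.0183 per NZD (in USD)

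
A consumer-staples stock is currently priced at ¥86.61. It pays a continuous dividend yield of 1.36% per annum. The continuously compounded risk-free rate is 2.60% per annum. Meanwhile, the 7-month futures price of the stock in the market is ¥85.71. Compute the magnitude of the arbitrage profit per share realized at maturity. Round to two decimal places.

¥1.53 per share

Fair futures: F* = S·e^(carry·T), with carry = (r − q) = 0.0260 − 0.0136 = 0.0124
F* = 86.61 · e^(0.0124 × 7/12) = 86.61 · e^0.007233 = 86.61 × 1.007259 = ¥87.2387
Market ¥85.71 < fair ¥87.2387: forward underpriced → reverse cash-and-carry (short spot, go long the forward).
At maturity, profit = |F_mkt − F*| = |85.71 − 87.2387| = ¥1.53 per share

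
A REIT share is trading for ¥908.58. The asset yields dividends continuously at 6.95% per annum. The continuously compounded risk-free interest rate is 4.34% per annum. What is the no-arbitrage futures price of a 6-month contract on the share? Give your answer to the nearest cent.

F = S·e^((r − q)T) = 908.58 · e^((0.0434 − 0.0695) × 6/12)
= 908.58 · e^-0.013050 = 908.58 × 0.987035
F = ¥896.80

¥896.80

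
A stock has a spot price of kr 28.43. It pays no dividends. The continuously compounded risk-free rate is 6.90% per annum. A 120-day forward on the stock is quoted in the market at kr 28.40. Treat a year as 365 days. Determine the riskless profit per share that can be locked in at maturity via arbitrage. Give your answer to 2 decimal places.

Fair forward: F* = S·e^(carry·T), with carry = r = 0.0690
F* = 28.43 · e^(0.0690 × 120/365) = 28.43 · e^0.022685 = 28.43 × 1.022944 = kr 29.0823
Market kr 28.40 < fair kr 29.0823: forward underpriced → reverse cash-and-carry (short spot, go long the forward).
At maturity, profit = |F_mkt − F*| = |28.40 − 29.0823| = kr 0.68 per share

kr 0.68 per share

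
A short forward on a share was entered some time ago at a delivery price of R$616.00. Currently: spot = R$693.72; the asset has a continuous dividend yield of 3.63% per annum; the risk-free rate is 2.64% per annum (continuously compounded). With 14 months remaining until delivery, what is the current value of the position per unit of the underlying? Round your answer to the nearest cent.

-R$67.64

Current fair forward for the remaining 14 months: F = S·e^((r − q)·T), (r − q) = 0.0264 − 0.0363 = -0.0099
F = 693.72 · e^(-0.0099 × 14/12) = 693.72 × 0.988516 = 685.7533
Value of long forward = (F − K)·e^(−rT) = (685.7533 − 616.00) · e^(−0.0264·14/12)
= 69.7533 × 0.969669 = 67.64
Short position value = −(long value) = -R$67.64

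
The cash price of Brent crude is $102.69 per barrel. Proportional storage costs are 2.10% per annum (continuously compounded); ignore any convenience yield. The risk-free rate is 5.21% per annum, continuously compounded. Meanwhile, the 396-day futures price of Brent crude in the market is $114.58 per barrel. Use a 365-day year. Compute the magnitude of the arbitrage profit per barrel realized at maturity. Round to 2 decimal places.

Fair futures: F* = S·e^(carry·T), with carry = (r + u) = 0.0521 + 0.0210 = 0.0731
F* = 102.69 · e^(0.0731 × 396/365) = 102.69 · e^0.079308 = 102.69 × 1.082538 = $111.1658
Market $114.58 > fair $111.1658: forward overpriced → cash-and-carry (buy spot, short the forward).
At maturity, profit = |F_mkt − F*| = |114.58 − 111.1658| = $3.41 per barrel

$3.41 per barrel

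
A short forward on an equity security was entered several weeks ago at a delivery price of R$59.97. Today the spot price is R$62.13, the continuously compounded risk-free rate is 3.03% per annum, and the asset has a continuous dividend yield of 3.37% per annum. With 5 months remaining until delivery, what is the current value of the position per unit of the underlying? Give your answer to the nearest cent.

-R$2.05

Current fair forward for the remaining 5 months: F = S·e^((r − q)·T), (r − q) = 0.0303 − 0.0337 = -0.0034
F = 62.13 · e^(-0.0034 × 5/12) = 62.13 × 0.998584 = 62.0420
Value of long forward = (F − K)·e^(−rT) = (62.0420 − 59.97) · e^(−0.0303·5/12)
= 2.0720 × 0.987454 = 2.05
Short position value = −(long value) = -R$2.05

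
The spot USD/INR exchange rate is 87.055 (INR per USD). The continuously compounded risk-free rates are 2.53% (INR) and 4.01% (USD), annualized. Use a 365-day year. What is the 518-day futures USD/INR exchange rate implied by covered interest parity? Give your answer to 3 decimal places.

85.246

F = S·e^((r_INR − r_USD)T) = 87.055 · e^((0.0253 − 0.0401) × 518/365)
= 87.055 · e^-0.021004 = 87.055 × 0.979215
F = 85.246 INR per USD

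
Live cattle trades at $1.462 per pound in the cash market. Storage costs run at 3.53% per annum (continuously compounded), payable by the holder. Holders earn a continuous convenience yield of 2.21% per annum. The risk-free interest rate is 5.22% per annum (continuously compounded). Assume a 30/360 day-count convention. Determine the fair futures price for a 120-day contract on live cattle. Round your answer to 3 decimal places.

$1.494 per pound

Net carry = r + u − y = 0.0522 + 0.0353 − 0.0221 = 0.0654
F = S·e^((r+u−y)T) = 1.462 · e^(0.0654 × 120/360) = 1.462 · e^0.021800
= 1.462 × 1.022039 = $1.494 per pound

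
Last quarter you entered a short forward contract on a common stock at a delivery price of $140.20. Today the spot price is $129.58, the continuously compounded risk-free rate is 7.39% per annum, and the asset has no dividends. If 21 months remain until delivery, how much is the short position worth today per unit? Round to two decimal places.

-$6.39

Current fair forward for the remaining 21 months: F = S·e^(r·T), r = 0.0739
F = 129.58 · e^(0.0739 × 21/12) = 129.58 × 1.138060 = 147.4698
Value of long forward = (F − K)·e^(−rT) = (147.4698 − 140.20) · e^(−0.0739·21/12)
= 7.2698 × 0.878688 = 6.39
Short position value = −(long value) = -$6.39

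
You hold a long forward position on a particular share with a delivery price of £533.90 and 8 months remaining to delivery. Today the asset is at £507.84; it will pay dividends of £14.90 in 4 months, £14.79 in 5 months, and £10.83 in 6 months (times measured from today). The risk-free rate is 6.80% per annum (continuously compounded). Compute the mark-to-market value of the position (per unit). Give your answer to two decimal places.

-£41.81

PV(remaining dividends) I = 14.90·e^(−0.0680·4/12) + 14.79·e^(−0.0680·5/12) + 10.83·e^(−0.0680·6/12) = 39.4109
Current forward F = (S − I)·e^(rT) = (507.84 − 39.4109)·e^(0.0680·8/12) = 468.4291 × 1.046377 = 490.1534
Value (long) = (F − K)·e^(−rT) = (490.1534 − 533.90) × 0.955679 = -41.8077
Value = -£41.81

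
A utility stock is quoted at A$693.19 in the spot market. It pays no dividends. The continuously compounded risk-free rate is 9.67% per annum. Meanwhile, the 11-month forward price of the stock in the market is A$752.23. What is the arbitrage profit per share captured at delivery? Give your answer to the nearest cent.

Fair forward: F* = S·e^(carry·T), with carry = r = 0.0967
F* = 693.19 · e^(0.0967 × 11/12) = 693.19 · e^0.088642 = 693.19 × 1.092689 = A$757.4411
Market A$752.23 < fair A$757.4411: forward underpriced → reverse cash-and-carry (short spot, go long the forward).
At maturity, profit = |F_mkt − F*| = |752.23 − 757.4411| = A$5.21 per share

A$5.21 per share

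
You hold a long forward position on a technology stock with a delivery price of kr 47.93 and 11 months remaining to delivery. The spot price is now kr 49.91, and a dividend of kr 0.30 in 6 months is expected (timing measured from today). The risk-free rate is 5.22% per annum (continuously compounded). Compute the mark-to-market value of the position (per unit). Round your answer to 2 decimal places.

kr 3.93

PV(remaining dividends) I = 0.30·e^(−0.0522·6/12) = 0.2923
Current forward F = (S − I)·e^(rT) = (49.91 − 0.2923)·e^(0.0522·11/12) = 49.6177 × 1.049013 = 52.0496
Value (long) = (F − K)·e^(−rT) = (52.0496 − 47.93) × 0.953277 = 3.9271
Value = kr 3.93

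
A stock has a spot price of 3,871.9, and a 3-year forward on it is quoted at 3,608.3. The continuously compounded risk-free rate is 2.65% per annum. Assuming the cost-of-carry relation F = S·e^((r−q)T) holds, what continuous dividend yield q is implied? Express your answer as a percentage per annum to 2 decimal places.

From F = S·e^((r−q)T): (r − q) = ln(F/S)/T
ln(3608.3/3871.9) = ln(0.931920) = -0.070508
(r − q) = -0.070508 / (3) = -0.023503
q = r − ln(F/S)/T = 0.0265 + 0.023503 = 0.050003
q = 5.00%

5.00%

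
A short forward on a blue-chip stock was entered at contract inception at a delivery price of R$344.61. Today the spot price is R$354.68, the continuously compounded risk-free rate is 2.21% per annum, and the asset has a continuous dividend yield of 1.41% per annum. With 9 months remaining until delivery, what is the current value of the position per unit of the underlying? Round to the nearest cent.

-R$12.00

Current fair forward for the remaining 9 months: F = S·e^((r − q)·T), (r − q) = 0.0221 − 0.0141 = 0.0080
F = 354.68 · e^(0.0080 × 9/12) = 354.68 × 1.006018 = 356.8145
Value of long forward = (F − K)·e^(−rT) = (356.8145 − 344.61) · e^(−0.0221·9/12)
= 12.2045 × 0.983562 = 12.00
Short position value = −(long value) = -R$12.00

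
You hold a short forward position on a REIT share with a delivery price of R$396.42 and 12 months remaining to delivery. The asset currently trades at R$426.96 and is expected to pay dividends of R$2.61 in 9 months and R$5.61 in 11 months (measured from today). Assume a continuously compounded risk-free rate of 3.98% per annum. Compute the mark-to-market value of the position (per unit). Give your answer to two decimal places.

PV(remaining dividends) I = 2.61·e^(−0.0398·9/12) + 5.61·e^(−0.0398·11/12) = 7.9423
Current forward F = (S − I)·e^(rT) = (426.96 − 7.9423)·e^(0.0398·12/12) = 419.0177 × 1.040603 = 436.0311
Value (long) = (F − K)·e^(−rT) = (436.0311 − 396.42) × 0.960982 = 38.0656
Short position value = −(long value) = -R$38.07

-R$38.07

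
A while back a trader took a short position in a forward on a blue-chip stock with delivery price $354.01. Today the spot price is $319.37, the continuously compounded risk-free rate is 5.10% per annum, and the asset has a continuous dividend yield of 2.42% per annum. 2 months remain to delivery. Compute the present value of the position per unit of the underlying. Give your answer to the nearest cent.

Current fair forward for the remaining 2 months: F = S·e^((r − q)·T), (r − q) = 0.0510 − 0.0242 = 0.0268
F = 319.37 · e^(0.0268 × 2/12) = 319.37 × 1.004477 = 320.7998
Value of long forward = (F − K)·e^(−rT) = (320.7998 − 354.01) · e^(−0.0510·2/12)
= -33.2102 × 0.991536 = -32.93
Short position value = −(long value) = $32.93

$32.93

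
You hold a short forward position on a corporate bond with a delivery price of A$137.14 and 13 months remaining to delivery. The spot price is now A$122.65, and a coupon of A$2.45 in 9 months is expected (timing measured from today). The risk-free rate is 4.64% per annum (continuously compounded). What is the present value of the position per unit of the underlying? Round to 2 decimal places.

PV(remaining coupons) I = 2.45·e^(−0.0464·9/12) = 2.3662
Current forward F = (S − I)·e^(rT) = (122.65 − 2.3662)·e^(0.0464·13/12) = 120.2838 × 1.051551 = 126.4846
Value (long) = (F − K)·e^(−rT) = (126.4846 − 137.14) × 0.950976 = -10.1330
Short position value = −(long value) = A$10.13

A$10.13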